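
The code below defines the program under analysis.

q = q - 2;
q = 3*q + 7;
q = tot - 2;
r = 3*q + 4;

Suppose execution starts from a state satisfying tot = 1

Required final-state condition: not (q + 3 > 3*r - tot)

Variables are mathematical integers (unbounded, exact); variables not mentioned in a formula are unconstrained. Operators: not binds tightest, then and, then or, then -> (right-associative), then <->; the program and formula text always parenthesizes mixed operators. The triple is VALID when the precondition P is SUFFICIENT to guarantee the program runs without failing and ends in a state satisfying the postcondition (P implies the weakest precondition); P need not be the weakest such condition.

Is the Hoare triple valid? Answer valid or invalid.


Working backward. After the program, the postcondition not (q + 3 > 3*r - tot) must hold; in canonical form it is not (q + tot > 3*r - 3).
Before r := 3*q + 4: not (tot > 8*q + 9)
Before q := tot - 2: not (7*tot < 7)
Before q := 3*q + 7: not (7*tot < 7)
Before q := q - 2: not (7*tot < 7)
The weakest precondition is not (7*tot < 7).
Check whether tot = 1 implies it.
Every state satisfying the precondition satisfies the weakest precondition: the implication holds.
Answer: valid


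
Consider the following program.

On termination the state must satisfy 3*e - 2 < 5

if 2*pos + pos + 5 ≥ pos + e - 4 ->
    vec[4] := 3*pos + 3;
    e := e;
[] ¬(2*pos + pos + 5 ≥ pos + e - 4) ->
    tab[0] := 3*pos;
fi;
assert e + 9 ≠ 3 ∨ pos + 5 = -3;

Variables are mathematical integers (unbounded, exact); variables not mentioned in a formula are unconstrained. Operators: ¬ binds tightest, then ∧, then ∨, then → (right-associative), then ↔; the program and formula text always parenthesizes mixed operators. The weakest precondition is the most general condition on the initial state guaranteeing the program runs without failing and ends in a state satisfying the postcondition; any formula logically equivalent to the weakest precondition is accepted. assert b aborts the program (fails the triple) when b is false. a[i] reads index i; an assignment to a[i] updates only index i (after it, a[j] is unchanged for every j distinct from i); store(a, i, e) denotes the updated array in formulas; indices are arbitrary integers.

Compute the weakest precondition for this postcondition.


Working backward. After the program, the postcondition 3*e - 2 < 5 must hold; in canonical form it is 3*e < 7.
Before assert e + 9 ≠ 3 ∨ pos + 5 = -3: (e ≠ -6 ∨ pos = -8) ∧ 3*e < 7
Then branch requires (e ≠ -6 ∨ pos = -8) ∧ 3*e < 7; else branch requires (e ≠ -6 ∨ pos = -8) ∧ 3*e < 7.
Before the if: (2*pos ≥ e - 9 → ((e ≠ -6 ∨ pos = -8) ∧ 3*e < 7)) ∧ ((¬(2*pos ≥ e - 9)) → ((e ≠ -6 ∨ pos = -8) ∧ 3*e < 7))
Answer: WP = (2*pos ≥ e - 9 → ((e ≠ -6 ∨ pos = -8) ∧ 3*e < 7)) ∧ ((¬(2*pos ≥ e - 9)) → ((e ≠ -6 ∨ pos = -8) ∧ 3*e < 7))


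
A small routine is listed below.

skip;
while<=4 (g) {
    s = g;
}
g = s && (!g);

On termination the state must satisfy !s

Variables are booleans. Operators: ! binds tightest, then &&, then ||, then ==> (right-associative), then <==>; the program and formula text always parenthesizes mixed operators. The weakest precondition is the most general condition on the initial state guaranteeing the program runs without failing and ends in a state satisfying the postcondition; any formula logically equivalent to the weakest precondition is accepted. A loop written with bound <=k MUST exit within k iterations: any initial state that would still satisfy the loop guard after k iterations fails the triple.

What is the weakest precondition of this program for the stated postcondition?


Working backward. After the program, !s must hold.
Before g := s && (!g): !s
Before the loop (bound <=4), unroll the exhaustion recursion (WP_0 = exit-now case; WP_j = one more guarded iteration, up to j = 4):
  WP_0: (!g) && (!s)
  WP_1: (g ==> (!g)) && ((!g) ==> (!s))
  WP_2: (g ==> (g ==> (!g))) && ((!g) ==> (!s))
  WP_3: (g ==> (g ==> (g ==> (!g)))) && ((!g) ==> (!s))
  WP_4: (g ==> (g ==> (g ==> (g ==> (!g))))) && ((!g) ==> (!s))
So before the loop: (g ==> (g ==> (g ==> (g ==> (!g))))) && ((!g) ==> (!s))
Before skip: (g ==> (g ==> (g ==> (g ==> (!g))))) && ((!g) ==> (!s))
Answer: WP = (g ==> (g ==> (g ==> (g ==> (!g))))) && ((!g) ==> (!s))


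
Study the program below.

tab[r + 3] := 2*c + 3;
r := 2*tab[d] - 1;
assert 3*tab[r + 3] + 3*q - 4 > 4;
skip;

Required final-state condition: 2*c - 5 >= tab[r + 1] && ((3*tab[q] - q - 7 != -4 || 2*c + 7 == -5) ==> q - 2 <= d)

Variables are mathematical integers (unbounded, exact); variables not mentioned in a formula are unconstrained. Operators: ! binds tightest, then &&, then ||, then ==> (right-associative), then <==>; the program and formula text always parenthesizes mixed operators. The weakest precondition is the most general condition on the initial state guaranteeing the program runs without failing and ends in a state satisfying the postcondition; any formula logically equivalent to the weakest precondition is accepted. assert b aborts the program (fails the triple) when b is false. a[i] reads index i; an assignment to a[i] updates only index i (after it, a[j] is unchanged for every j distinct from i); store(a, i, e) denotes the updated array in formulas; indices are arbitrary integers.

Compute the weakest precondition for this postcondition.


Working backward. After the program, the postcondition 2*c - 5 >= tab[r + 1] && ((3*tab[q] - q - 7 != -4 || 2*c + 7 == -5) ==> q - 2 <= d) must hold; in canonical form it is 2*c >= tab[r + 1] + 5 && ((3*tab[q] != q + 3 || 2*c == -12) ==> q <= d + 2).
Before skip: 2*c >= tab[r + 1] + 5 && ((3*tab[q] != q + 3 || 2*c == -12) ==> q <= d + 2)
Before assert 3*tab[r + 3] + 3*q - 4 > 4: 3*tab[r + 3] + 3*q > 8 && 2*c >= tab[r + 1] + 5 && ((3*tab[q] != q + 3 || 2*c == -12) ==> q <= d + 2)
Before r := 2*tab[d] - 1: 3*tab[2*tab[d] + 2] + 3*q > 8 && 2*c >= tab[2*tab[d]] + 5 && ((3*tab[q] != q + 3 || 2*c == -12) ==> q <= d + 2)
Before tab[r + 3] := 2*c + 3: 3*store(tab, r + 3, 2*c + 3)[2*store(tab, r + 3, 2*c + 3)[d] + 2] + 3*q > 8 && 2*c >= store(tab, r + 3, 2*c + 3)[2*store(tab, r + 3, 2*c + 3)[d]] + 5 && ((3*store(tab, r + 3, 2*c + 3)[q] != q + 3 || 2*c == -12) ==> q <= d + 2)
Answer: WP = 3*store(tab, r + 3, 2*c + 3)[2*store(tab, r + 3, 2*c + 3)[d] + 2] + 3*q > 8 && 2*c >= store(tab, r + 3, 2*c + 3)[2*store(tab, r + 3, 2*c + 3)[d]] + 5 && ((3*store(tab, r + 3, 2*c + 3)[q] != q + 3 || 2*c == -12) ==> q <= d + 2)


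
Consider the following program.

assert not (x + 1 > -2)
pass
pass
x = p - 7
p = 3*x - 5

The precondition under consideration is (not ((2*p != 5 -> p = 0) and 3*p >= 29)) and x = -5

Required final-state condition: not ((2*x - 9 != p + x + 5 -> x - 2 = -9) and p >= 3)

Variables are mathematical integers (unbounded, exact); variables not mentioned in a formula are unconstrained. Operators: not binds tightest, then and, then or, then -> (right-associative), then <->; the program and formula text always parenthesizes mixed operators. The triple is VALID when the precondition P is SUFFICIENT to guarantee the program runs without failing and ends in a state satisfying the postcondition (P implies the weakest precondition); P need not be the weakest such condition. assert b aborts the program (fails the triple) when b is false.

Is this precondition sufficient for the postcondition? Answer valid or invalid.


Working backward. After the program, the postcondition not ((2*x - 9 != p + x + 5 -> x - 2 = -9) and p >= 3) must hold; in canonical form it is not ((x != p + 14 -> x = -7) and p >= 3).
Before p := 3*x - 5: not ((2*x != -9 -> x = -7) and 3*x >= 8)
Before x := p - 7: not ((2*p != 5 -> p = 0) and 3*p >= 29)
Before skip: not ((2*p != 5 -> p = 0) and 3*p >= 29)
Before skip: not ((2*p != 5 -> p = 0) and 3*p >= 29)
Before assert not (x + 1 > -2): (not (x > -3)) and (not ((2*p != 5 -> p = 0) and 3*p >= 29))
The weakest precondition is (not (x > -3)) and (not ((2*p != 5 -> p = 0) and 3*p >= 29)).
Check whether (not ((2*p != 5 -> p = 0) and 3*p >= 29)) and x = -5 implies it.
Every state satisfying the precondition satisfies the weakest precondition: the implication holds.
Answer: valid


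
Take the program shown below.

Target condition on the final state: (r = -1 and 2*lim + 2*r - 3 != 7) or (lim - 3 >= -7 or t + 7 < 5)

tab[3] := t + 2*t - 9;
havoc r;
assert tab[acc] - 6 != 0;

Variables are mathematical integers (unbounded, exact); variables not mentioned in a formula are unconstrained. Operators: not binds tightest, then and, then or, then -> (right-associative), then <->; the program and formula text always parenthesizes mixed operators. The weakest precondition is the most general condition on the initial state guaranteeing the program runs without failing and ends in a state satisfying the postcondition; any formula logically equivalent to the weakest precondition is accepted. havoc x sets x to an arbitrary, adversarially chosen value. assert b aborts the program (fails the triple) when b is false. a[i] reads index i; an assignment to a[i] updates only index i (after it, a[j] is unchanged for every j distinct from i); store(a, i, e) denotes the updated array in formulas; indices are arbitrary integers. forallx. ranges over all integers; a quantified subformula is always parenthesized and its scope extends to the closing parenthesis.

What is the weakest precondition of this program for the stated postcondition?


Working backward. After the program, the postcondition (r = -1 and 2*lim + 2*r - 3 != 7) or (lim - 3 >= -7 or t + 7 < 5) must hold; in canonical form it is (r = -1 and 2*lim + 2*r != 10) or lim >= -4 or t < -2.
Before assert tab[acc] - 6 != 0: tab[acc] != 6 and ((r = -1 and 2*lim + 2*r != 10) or lim >= -4 or t < -2)
Before havoc r: forall r_1. (tab[acc] != 6 and ((r_1 = -1 and 2*lim + 2*r_1 != 10) or lim >= -4 or t < -2))
Before tab[3] := t + 2*t - 9: forall r_1. (store(tab, 3, 3*t - 9)[acc] != 6 and ((r_1 = -1 and 2*lim + 2*r_1 != 10) or lim >= -4 or t < -2))
Answer: WP = forall r_1. (store(tab, 3, 3*t - 9)[acc] != 6 and ((r_1 = -1 and 2*lim + 2*r_1 != 10) or lim >= -4 or t < -2))


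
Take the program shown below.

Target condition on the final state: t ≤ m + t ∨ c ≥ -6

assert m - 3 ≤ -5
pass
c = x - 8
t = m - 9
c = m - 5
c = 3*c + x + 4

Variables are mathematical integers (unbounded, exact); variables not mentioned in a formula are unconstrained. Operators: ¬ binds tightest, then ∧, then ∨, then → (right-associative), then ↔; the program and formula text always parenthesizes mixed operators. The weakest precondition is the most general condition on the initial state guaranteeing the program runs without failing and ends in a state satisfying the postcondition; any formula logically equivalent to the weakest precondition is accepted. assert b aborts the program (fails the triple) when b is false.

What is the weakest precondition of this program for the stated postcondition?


Working backward. After the program, the postcondition t ≤ m + t ∨ c ≥ -6 must hold; in canonical form it is m ≥ 0 ∨ c ≥ -6.
Before c := 3*c + x + 4: m ≥ 0 ∨ 3*c + x ≥ -10
Before c := m - 5: m ≥ 0 ∨ 3*m + x ≥ 5
Before t := m - 9: m ≥ 0 ∨ 3*m + x ≥ 5
Before c := x - 8: m ≥ 0 ∨ 3*m + x ≥ 5
Before skip: m ≥ 0 ∨ 3*m + x ≥ 5
Before assert m - 3 ≤ -5: m ≤ -2 ∧ (m ≥ 0 ∨ 3*m + x ≥ 5)
Answer: WP = m ≤ -2 ∧ (m ≥ 0 ∨ 3*m + x ≥ 5)


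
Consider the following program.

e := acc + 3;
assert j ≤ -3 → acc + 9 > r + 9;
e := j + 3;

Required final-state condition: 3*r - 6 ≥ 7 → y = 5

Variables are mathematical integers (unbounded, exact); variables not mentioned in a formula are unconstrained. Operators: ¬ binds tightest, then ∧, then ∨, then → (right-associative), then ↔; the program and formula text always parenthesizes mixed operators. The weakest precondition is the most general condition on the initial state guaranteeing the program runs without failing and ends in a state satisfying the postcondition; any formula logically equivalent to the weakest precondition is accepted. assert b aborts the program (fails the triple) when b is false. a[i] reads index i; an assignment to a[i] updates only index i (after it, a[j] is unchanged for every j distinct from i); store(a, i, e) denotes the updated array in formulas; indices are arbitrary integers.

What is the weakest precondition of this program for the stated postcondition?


Working backward. After the program, the postcondition 3*r - 6 ≥ 7 → y = 5 must hold; in canonical form it is 3*r ≥ 13 → y = 5.
Before e := j + 3: 3*r ≥ 13 → y = 5
Before assert j ≤ -3 → acc + 9 > r + 9: (j ≤ -3 → acc > r) ∧ (3*r ≥ 13 → y = 5)
Before e := acc + 3: (j ≤ -3 → acc > r) ∧ (3*r ≥ 13 → y = 5)
Answer: WP = (j ≤ -3 → acc > r) ∧ (3*r ≥ 13 → y = 5)


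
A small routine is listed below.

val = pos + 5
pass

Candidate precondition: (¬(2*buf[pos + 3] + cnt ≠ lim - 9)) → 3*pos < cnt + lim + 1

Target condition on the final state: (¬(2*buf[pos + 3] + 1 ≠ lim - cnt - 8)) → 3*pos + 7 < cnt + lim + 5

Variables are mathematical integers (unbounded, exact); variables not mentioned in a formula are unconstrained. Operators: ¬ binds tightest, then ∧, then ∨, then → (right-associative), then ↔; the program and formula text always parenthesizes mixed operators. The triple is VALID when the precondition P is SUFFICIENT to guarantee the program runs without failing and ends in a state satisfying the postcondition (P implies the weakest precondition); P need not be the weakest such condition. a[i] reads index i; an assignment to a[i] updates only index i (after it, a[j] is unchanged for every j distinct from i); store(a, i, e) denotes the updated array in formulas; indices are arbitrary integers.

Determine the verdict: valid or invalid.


Working backward. After the program, the postcondition (¬(2*buf[pos + 3] + 1 ≠ lim - cnt - 8)) → 3*pos + 7 < cnt + lim + 5 must hold; in canonical form it is (¬(2*buf[pos + 3] + cnt ≠ lim - 9)) → 3*pos < cnt + lim - 2.
Before skip: (¬(2*buf[pos + 3] + cnt ≠ lim - 9)) → 3*pos < cnt + lim - 2
Before val := pos + 5: (¬(2*buf[pos + 3] + cnt ≠ lim - 9)) → 3*pos < cnt + lim - 2
The weakest precondition is (¬(2*buf[pos + 3] + cnt ≠ lim - 9)) → 3*pos < cnt + lim - 2.
Check whether (¬(2*buf[pos + 3] + cnt ≠ lim - 9)) → 3*pos < cnt + lim + 1 implies it.
Countermodel: at the initial state buf = {[2] = -3, elsewhere -3}, cnt = -3, lim = 0, pos = -1, the precondition holds but the weakest precondition fails.
Answer: invalid


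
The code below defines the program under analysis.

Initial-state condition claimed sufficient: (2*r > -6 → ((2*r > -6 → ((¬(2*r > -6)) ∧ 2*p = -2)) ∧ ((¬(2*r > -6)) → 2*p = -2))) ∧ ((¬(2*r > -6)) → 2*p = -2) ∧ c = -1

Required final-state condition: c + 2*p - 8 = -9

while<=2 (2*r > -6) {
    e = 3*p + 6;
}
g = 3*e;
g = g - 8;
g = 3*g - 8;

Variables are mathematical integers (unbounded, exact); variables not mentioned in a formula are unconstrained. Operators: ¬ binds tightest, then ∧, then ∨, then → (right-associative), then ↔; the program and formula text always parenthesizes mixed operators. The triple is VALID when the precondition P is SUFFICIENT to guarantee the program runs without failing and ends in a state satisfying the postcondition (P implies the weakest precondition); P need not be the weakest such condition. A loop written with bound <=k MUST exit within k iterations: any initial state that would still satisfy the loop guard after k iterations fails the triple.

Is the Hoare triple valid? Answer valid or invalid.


Working backward. After the program, the postcondition c + 2*p - 8 = -9 must hold; in canonical form it is c + 2*p = -1.
Before g := 3*g - 8: c + 2*p = -1
Before g := g - 8: c + 2*p = -1
Before g := 3*e: c + 2*p = -1
Before the loop (bound <=2), unroll the exhaustion recursion (WP_0 = exit-now case; WP_j = one more guarded iteration, up to j = 2):
  WP_0: (¬(2*r > -6)) ∧ c + 2*p = -1
  WP_1: (2*r > -6 → ((¬(2*r > -6)) ∧ c + 2*p = -1)) ∧ ((¬(2*r > -6)) → c + 2*p = -1)
  WP_2: (2*r > -6 → ((2*r > -6 → ((¬(2*r > -6)) ∧ c + 2*p = -1)) ∧ ((¬(2*r > -6)) → c + 2*p = -1))) ∧ ((¬(2*r > -6)) → c + 2*p = -1)
So before the loop: (2*r > -6 → ((2*r > -6 → ((¬(2*r > -6)) ∧ c + 2*p = -1)) ∧ ((¬(2*r > -6)) → c + 2*p = -1))) ∧ ((¬(2*r > -6)) → c + 2*p = -1)
The weakest precondition is (2*r > -6 → ((2*r > -6 → ((¬(2*r > -6)) ∧ c + 2*p = -1)) ∧ ((¬(2*r > -6)) → c + 2*p = -1))) ∧ ((¬(2*r > -6)) → c + 2*p = -1).
Check whether (2*r > -6 → ((2*r > -6 → ((¬(2*r > -6)) ∧ 2*p = -2)) ∧ ((¬(2*r > -6)) → 2*p = -2))) ∧ ((¬(2*r > -6)) → 2*p = -2) ∧ c = -1 implies it.
Countermodel: at the initial state c = -1, p = -1, r = -3, the precondition holds but the weakest precondition fails.
Answer: invalid


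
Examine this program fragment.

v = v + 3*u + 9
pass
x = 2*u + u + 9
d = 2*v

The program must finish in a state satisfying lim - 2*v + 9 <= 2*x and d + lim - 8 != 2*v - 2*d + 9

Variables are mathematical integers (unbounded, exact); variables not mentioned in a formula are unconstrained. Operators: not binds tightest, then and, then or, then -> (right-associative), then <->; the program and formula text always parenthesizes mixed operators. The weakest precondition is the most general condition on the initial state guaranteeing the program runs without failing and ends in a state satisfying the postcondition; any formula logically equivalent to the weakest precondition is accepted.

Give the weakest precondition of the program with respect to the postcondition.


Working backward. After the program, the postcondition lim - 2*v + 9 <= 2*x and d + lim - 8 != 2*v - 2*d + 9 must hold; in canonical form it is lim <= 2*v + 2*x - 9 and 3*d + lim != 2*v + 17.
Before d := 2*v: lim <= 2*v + 2*x - 9 and lim + 4*v != 17
Before x := 2*u + u + 9: lim <= 6*u + 2*v + 9 and lim + 4*v != 17
Before skip: lim <= 6*u + 2*v + 9 and lim + 4*v != 17
Before v := v + 3*u + 9: lim <= 12*u + 2*v + 27 and lim + 12*u + 4*v != -19
Answer: WP = lim <= 12*u + 2*v + 27 and lim + 12*u + 4*v != -19


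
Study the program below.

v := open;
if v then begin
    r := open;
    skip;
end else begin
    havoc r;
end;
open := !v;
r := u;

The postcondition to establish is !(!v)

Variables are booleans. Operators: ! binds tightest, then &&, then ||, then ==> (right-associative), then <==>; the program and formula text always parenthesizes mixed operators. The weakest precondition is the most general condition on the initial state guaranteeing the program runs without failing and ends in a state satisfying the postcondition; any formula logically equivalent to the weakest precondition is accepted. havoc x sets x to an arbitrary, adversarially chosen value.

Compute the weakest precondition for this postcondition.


Working backward. After the program, the postcondition !(!v) must hold; in canonical form it is v.
Before r := u: v
Before open := !v: v
Then branch requires v; else branch requires v.
Before the if: (!v) ==> v
Before v := open: (!open) ==> open
Answer: WP = (!open) ==> open


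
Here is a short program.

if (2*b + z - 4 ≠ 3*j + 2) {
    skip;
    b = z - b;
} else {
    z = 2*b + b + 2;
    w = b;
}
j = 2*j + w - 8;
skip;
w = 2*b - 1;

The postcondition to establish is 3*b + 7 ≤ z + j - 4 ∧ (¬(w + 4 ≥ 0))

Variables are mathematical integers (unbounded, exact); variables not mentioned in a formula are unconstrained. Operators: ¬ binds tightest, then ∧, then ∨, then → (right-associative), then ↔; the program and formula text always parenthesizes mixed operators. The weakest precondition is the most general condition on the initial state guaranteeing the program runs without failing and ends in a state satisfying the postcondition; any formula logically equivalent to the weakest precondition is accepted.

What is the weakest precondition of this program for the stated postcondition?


Working backward. After the program, the postcondition 3*b + 7 ≤ z + j - 4 ∧ (¬(w + 4 ≥ 0)) must hold; in canonical form it is 3*b ≤ j + z - 11 ∧ (¬(w ≥ -4)).
Before w := 2*b - 1: 3*b ≤ j + z - 11 ∧ (¬(2*b ≥ -3))
Before skip: 3*b ≤ j + z - 11 ∧ (¬(2*b ≥ -3))
Before j := 2*j + w - 8: 3*b ≤ 2*j + w + z - 19 ∧ (¬(2*b ≥ -3))
Then branch requires 2*z ≤ 3*b + 2*j + w - 19 ∧ (¬(2*z ≥ 2*b - 3)); else branch requires b + 2*j ≥ 17 ∧ (¬(2*b ≥ -3)).
Before the if: (2*b + z ≠ 3*j + 6 → (2*z ≤ 3*b + 2*j + w - 19 ∧ (¬(2*z ≥ 2*b - 3)))) ∧ ((¬(2*b + z ≠ 3*j + 6)) → (b + 2*j ≥ 17 ∧ (¬(2*b ≥ -3))))
Answer: WP = (2*b + z ≠ 3*j + 6 → (2*z ≤ 3*b + 2*j + w - 19 ∧ (¬(2*z ≥ 2*b - 3)))) ∧ ((¬(2*b + z ≠ 3*j + 6)) → (b + 2*j ≥ 17 ∧ (¬(2*b ≥ -3))))


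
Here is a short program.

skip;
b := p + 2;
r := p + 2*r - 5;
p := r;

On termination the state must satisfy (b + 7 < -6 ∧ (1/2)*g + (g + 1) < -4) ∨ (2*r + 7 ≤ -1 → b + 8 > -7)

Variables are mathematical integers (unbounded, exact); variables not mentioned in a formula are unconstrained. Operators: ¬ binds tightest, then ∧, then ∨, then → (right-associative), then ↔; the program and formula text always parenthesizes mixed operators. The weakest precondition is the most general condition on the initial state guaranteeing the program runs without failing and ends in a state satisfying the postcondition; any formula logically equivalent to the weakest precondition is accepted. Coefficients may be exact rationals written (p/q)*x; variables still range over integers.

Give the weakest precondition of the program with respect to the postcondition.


Working backward. After the program, the postcondition (b + 7 < -6 ∧ (1/2)*g + (g + 1) < -4) ∨ (2*r + 7 ≤ -1 → b + 8 > -7) must hold; in canonical form it is (b < -13 ∧ (3/2)*g < -5) ∨ (2*r ≤ -8 → b > -15).
Before p := r: (b < -13 ∧ (3/2)*g < -5) ∨ (2*r ≤ -8 → b > -15)
Before r := p + 2*r - 5: (b < -13 ∧ (3/2)*g < -5) ∨ (2*p + 4*r ≤ 2 → b > -15)
Before b := p + 2: (p < -15 ∧ (3/2)*g < -5) ∨ (2*p + 4*r ≤ 2 → p > -17)
Before skip: (p < -15 ∧ (3/2)*g < -5) ∨ (2*p + 4*r ≤ 2 → p > -17)
Answer: WP = (p < -15 ∧ (3/2)*g < -5) ∨ (2*p + 4*r ≤ 2 → p > -17)


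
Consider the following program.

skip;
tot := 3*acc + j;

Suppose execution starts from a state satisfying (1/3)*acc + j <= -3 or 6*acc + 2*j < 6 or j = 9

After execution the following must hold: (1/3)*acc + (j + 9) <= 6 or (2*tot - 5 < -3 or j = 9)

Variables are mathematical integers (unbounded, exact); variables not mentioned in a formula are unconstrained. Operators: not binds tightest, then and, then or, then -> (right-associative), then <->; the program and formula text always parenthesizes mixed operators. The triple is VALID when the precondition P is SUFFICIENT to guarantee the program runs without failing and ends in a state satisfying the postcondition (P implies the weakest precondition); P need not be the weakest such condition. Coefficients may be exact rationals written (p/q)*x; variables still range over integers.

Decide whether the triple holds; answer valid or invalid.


Working backward. After the program, the postcondition (1/3)*acc + (j + 9) <= 6 or (2*tot - 5 < -3 or j = 9) must hold; in canonical form it is (1/3)*acc + j <= -3 or 2*tot < 2 or j = 9.
Before tot := 3*acc + j: (1/3)*acc + j <= -3 or 6*acc + 2*j < 2 or j = 9
Before skip: (1/3)*acc + j <= -3 or 6*acc + 2*j < 2 or j = 9
The weakest precondition is (1/3)*acc + j <= -3 or 6*acc + 2*j < 2 or j = 9.
Check whether (1/3)*acc + j <= -3 or 6*acc + 2*j < 6 or j = 9 implies it.
Countermodel: at the initial state acc = -3, j = 10, the precondition holds but the weakest precondition fails.
Answer: invalid


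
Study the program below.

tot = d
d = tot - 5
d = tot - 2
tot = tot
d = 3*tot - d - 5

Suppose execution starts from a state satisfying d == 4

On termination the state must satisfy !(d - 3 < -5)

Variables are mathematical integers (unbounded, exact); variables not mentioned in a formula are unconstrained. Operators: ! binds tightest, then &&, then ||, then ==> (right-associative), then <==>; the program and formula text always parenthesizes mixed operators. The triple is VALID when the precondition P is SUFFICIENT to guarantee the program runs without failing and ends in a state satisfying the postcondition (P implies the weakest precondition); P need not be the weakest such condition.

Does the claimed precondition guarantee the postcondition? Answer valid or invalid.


Working backward. After the program, the postcondition !(d - 3 < -5) must hold; in canonical form it is !(d < -2).
Before d := 3*tot - d - 5: !(3*tot < d + 3)
Before tot := tot: !(3*tot < d + 3)
Before d := tot - 2: !(2*tot < 1)
Before d := tot - 5: !(2*tot < 1)
Before tot := d: !(2*d < 1)
The weakest precondition is !(2*d < 1).
Check whether d == 4 implies it.
Every state satisfying the precondition satisfies the weakest precondition: the implication holds.
Answer: valid


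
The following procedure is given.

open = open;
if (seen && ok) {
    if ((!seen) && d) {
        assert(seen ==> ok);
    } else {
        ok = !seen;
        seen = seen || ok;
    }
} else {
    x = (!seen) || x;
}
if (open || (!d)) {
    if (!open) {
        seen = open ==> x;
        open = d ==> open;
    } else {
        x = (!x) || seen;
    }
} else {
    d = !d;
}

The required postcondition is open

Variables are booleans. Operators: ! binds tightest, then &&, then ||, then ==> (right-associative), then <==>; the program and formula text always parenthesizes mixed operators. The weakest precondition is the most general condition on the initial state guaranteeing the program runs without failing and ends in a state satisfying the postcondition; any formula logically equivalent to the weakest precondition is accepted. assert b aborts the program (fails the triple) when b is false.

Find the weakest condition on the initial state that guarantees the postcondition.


Working backward. After the program, open must hold.
Then branch requires (!open) ==> (d ==> open); else branch requires open.
Before the if: ((open || (!d)) ==> ((!open) ==> (d ==> open))) && ((!(open || (!d))) ==> open)
Then branch requires (((!seen) && d) ==> ((seen ==> ok) && ((open || (!d)) ==> ((!open) ==> (d ==> open))) && ((!(open || (!d))) ==> open))) && ((!((!seen) && d)) ==> (((open || (!d)) ==> ((!open) ==> (d ==> open))) && ((!(open || (!d))) ==> open))); else branch requires ((open || (!d)) ==> ((!open) ==> (d ==> open))) && ((!(open || (!d))) ==> open).
Before the if: ((seen && ok) ==> ((((!seen) && d) ==> ((seen ==> ok) && ((open || (!d)) ==> ((!open) ==> (d ==> open))) && ((!(open || (!d))) ==> open))) && ((!((!seen) && d)) ==> (((open || (!d)) ==> ((!open) ==> (d ==> open))) && ((!(open || (!d))) ==> open))))) && ((!(seen && ok)) ==> (((open || (!d)) ==> ((!open) ==> (d ==> open))) && ((!(open || (!d))) ==> open)))
Before open := open: ((seen && ok) ==> ((((!seen) && d) ==> ((seen ==> ok) && ((open || (!d)) ==> ((!open) ==> (d ==> open))) && ((!(open || (!d))) ==> open))) && ((!((!seen) && d)) ==> (((open || (!d)) ==> ((!open) ==> (d ==> open))) && ((!(open || (!d))) ==> open))))) && ((!(seen && ok)) ==> (((open || (!d)) ==> ((!open) ==> (d ==> open))) && ((!(open || (!d))) ==> open)))
Answer: WP = ((seen && ok) ==> ((((!seen) && d) ==> ((seen ==> ok) && ((open || (!d)) ==> ((!open) ==> (d ==> open))) && ((!(open || (!d))) ==> open))) && ((!((!seen) && d)) ==> (((open || (!d)) ==> ((!open) ==> (d ==> open))) && ((!(open || (!d))) ==> open))))) && ((!(seen && ok)) ==> (((open || (!d)) ==> ((!open) ==> (d ==> open))) && ((!(open || (!d))) ==> open)))


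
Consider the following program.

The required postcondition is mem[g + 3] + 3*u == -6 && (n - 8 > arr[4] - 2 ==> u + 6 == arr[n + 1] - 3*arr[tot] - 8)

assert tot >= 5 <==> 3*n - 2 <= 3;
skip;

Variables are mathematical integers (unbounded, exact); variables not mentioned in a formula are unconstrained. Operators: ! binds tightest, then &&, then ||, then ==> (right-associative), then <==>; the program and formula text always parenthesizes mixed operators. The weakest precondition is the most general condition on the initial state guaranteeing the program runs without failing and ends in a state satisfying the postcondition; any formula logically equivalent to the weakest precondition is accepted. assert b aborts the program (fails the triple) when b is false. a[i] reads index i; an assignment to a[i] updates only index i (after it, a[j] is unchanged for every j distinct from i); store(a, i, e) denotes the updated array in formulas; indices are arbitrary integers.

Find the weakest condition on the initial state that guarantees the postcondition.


Working backward. After the program, the postcondition mem[g + 3] + 3*u == -6 && (n - 8 > arr[4] - 2 ==> u + 6 == arr[n + 1] - 3*arr[tot] - 8) must hold; in canonical form it is mem[g + 3] + 3*u == -6 && (n > arr[4] + 6 ==> 3*arr[tot] + u == arr[n + 1] - 14).
Before skip: mem[g + 3] + 3*u == -6 && (n > arr[4] + 6 ==> 3*arr[tot] + u == arr[n + 1] - 14)
Before assert tot >= 5 <==> 3*n - 2 <= 3: (tot >= 5 <==> 3*n <= 5) && mem[g + 3] + 3*u == -6 && (n > arr[4] + 6 ==> 3*arr[tot] + u == arr[n + 1] - 14)
Answer: WP = (tot >= 5 <==> 3*n <= 5) && mem[g + 3] + 3*u == -6 && (n > arr[4] + 6 ==> 3*arr[tot] + u == arr[n + 1] - 14)


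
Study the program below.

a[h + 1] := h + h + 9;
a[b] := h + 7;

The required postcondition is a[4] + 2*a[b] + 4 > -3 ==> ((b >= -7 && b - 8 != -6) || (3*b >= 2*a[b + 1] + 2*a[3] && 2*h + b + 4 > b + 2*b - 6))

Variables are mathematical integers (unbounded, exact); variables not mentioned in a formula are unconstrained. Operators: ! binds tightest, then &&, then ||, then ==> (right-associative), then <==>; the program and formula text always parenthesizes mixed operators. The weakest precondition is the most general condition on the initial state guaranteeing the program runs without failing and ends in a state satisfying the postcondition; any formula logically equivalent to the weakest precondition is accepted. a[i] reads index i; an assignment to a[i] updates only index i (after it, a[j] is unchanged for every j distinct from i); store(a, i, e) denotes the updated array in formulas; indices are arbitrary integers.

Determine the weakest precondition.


Working backward. After the program, the postcondition a[4] + 2*a[b] + 4 > -3 ==> ((b >= -7 && b - 8 != -6) || (3*b >= 2*a[b + 1] + 2*a[3] && 2*h + b + 4 > b + 2*b - 6)) must hold; in canonical form it is a[4] + 2*a[b] > -7 ==> ((b >= -7 && b != 2) || (3*b >= 2*a[b + 1] + 2*a[3] && 2*h > 2*b - 10)).
Before a[b] := h + 7: store(a, b, h + 7)[4] + 2*store(a, b, h + 7)[b] > -7 ==> ((b >= -7 && b != 2) || (3*b >= 2*store(a, b, h + 7)[b + 1] + 2*store(a, b, h + 7)[3] && 2*h > 2*b - 10))
Before a[h + 1] := h + h + 9: store(store(a, h + 1, 2*h + 9), b, h + 7)[4] + 2*store(store(a, h + 1, 2*h + 9), b, h + 7)[b] > -7 ==> ((b >= -7 && b != 2) || (3*b >= 2*store(store(a, h + 1, 2*h + 9), b, h + 7)[b + 1] + 2*store(store(a, h + 1, 2*h + 9), b, h + 7)[3] && 2*h > 2*b - 10))
Answer: WP = store(store(a, h + 1, 2*h + 9), b, h + 7)[4] + 2*store(store(a, h + 1, 2*h + 9), b, h + 7)[b] > -7 ==> ((b >= -7 && b != 2) || (3*b >= 2*store(store(a, h + 1, 2*h + 9), b, h + 7)[b + 1] + 2*store(store(a, h + 1, 2*h + 9), b, h + 7)[3] && 2*h > 2*b - 10))


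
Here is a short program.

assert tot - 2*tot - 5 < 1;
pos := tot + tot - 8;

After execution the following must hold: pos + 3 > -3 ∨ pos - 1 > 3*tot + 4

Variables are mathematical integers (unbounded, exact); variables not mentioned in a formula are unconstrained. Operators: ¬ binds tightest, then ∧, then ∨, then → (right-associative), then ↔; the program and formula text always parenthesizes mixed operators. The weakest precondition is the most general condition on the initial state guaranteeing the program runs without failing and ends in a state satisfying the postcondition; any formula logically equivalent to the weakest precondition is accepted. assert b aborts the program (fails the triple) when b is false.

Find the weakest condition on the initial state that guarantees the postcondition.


Working backward. After the program, the postcondition pos + 3 > -3 ∨ pos - 1 > 3*tot + 4 must hold; in canonical form it is pos > -6 ∨ pos > 3*tot + 5.
Before pos := tot + tot - 8: 2*tot > 2 ∨ tot < -13
Before assert tot - 2*tot - 5 < 1: tot > -6 ∧ (2*tot > 2 ∨ tot < -13)
Answer: WP = tot > -6 ∧ (2*tot > 2 ∨ tot < -13)


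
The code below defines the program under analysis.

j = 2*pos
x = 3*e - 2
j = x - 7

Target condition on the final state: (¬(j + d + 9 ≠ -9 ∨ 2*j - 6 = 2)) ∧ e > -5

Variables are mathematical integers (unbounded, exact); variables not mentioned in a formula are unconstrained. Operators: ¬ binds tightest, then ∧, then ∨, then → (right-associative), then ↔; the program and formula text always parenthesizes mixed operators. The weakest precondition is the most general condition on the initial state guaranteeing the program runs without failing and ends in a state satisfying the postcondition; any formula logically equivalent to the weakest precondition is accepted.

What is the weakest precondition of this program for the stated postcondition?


Working backward. After the program, the postcondition (¬(j + d + 9 ≠ -9 ∨ 2*j - 6 = 2)) ∧ e > -5 must hold; in canonical form it is (¬(d + j ≠ -18 ∨ 2*j = 8)) ∧ e > -5.
Before j := x - 7: (¬(d + x ≠ -11 ∨ 2*x = 22)) ∧ e > -5
Before x := 3*e - 2: (¬(d + 3*e ≠ -9 ∨ 6*e = 26)) ∧ e > -5
Before j := 2*pos: (¬(d + 3*e ≠ -9 ∨ 6*e = 26)) ∧ e > -5
Answer: WP = (¬(d + 3*e ≠ -9 ∨ 6*e = 26)) ∧ e > -5


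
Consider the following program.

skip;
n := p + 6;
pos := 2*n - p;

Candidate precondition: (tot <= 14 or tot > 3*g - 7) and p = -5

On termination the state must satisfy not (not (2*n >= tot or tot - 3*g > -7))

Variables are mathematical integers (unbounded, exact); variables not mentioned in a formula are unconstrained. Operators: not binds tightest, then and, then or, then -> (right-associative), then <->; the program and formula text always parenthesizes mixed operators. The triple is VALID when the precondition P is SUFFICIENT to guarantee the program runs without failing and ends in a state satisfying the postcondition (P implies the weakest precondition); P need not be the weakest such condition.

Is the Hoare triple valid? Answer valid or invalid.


Working backward. After the program, the postcondition not (not (2*n >= tot or tot - 3*g > -7)) must hold; in canonical form it is 2*n >= tot or tot > 3*g - 7.
Before pos := 2*n - p: 2*n >= tot or tot > 3*g - 7
Before n := p + 6: 2*p >= tot - 12 or tot > 3*g - 7
Before skip: 2*p >= tot - 12 or tot > 3*g - 7
The weakest precondition is 2*p >= tot - 12 or tot > 3*g - 7.
Check whether (tot <= 14 or tot > 3*g - 7) and p = -5 implies it.
Countermodel: at the initial state g = 4, p = -5, tot = 5, the precondition holds but the weakest precondition fails.
Answer: invalid


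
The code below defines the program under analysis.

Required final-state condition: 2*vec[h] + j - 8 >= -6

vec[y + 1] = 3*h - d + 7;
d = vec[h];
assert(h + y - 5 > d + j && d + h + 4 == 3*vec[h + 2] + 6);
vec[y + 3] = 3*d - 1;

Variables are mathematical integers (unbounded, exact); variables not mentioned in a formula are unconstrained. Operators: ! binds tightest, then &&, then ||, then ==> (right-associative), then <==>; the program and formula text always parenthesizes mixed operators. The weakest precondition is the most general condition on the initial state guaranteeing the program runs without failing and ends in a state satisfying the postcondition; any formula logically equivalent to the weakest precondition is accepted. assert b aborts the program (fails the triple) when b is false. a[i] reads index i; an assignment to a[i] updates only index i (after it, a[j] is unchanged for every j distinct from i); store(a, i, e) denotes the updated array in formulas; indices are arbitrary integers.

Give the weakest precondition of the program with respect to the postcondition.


Working backward. After the program, the postcondition 2*vec[h] + j - 8 >= -6 must hold; in canonical form it is 2*vec[h] + j >= 2.
Before vec[y + 3] := 3*d - 1: 2*store(vec, y + 3, 3*d - 1)[h] + j >= 2
Before assert h + y - 5 > d + j && d + h + 4 == 3*vec[h + 2] + 6: h + y > d + j + 5 && d + h == 3*vec[h + 2] + 2 && 2*store(vec, y + 3, 3*d - 1)[h] + j >= 2
Before d := vec[h]: h + y > vec[h] + j + 5 && vec[h] + h == 3*vec[h + 2] + 2 && 2*store(vec, y + 3, 3*vec[h] - 1)[h] + j >= 2
Before vec[y + 1] := 3*h - d + 7: h + y > store(vec, y + 1, -d + 3*h + 7)[h] + j + 5 && store(vec, y + 1, -d + 3*h + 7)[h] + h == 3*store(vec, y + 1, -d + 3*h + 7)[h + 2] + 2 && 2*store(store(vec, y + 1, -d + 3*h + 7), y + 3, 3*store(vec, y + 1, -d + 3*h + 7)[h] - 1)[h] + j >= 2
Answer: WP = h + y > store(vec, y + 1, -d + 3*h + 7)[h] + j + 5 && store(vec, y + 1, -d + 3*h + 7)[h] + h == 3*store(vec, y + 1, -d + 3*h + 7)[h + 2] + 2 && 2*store(store(vec, y + 1, -d + 3*h + 7), y + 3, 3*store(vec, y + 1, -d + 3*h + 7)[h] - 1)[h] + j >= 2


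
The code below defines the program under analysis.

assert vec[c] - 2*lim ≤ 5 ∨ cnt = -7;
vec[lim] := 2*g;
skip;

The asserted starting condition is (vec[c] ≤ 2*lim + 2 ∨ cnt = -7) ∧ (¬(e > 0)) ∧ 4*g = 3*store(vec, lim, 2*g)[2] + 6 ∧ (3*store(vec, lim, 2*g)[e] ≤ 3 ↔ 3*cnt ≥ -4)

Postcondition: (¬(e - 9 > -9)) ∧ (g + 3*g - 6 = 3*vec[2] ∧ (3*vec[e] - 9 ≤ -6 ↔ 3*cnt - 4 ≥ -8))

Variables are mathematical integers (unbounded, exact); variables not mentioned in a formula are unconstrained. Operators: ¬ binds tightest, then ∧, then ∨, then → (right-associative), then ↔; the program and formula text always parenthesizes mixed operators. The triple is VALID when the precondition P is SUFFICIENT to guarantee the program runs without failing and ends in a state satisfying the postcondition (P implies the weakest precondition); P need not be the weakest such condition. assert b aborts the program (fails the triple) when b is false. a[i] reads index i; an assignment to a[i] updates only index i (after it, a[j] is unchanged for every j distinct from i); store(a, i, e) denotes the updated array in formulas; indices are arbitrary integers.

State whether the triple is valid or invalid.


Working backward. After the program, the postcondition (¬(e - 9 > -9)) ∧ (g + 3*g - 6 = 3*vec[2] ∧ (3*vec[e] - 9 ≤ -6 ↔ 3*cnt - 4 ≥ -8)) must hold; in canonical form it is (¬(e > 0)) ∧ 4*g = 3*vec[2] + 6 ∧ (3*vec[e] ≤ 3 ↔ 3*cnt ≥ -4).
Before skip: (¬(e > 0)) ∧ 4*g = 3*vec[2] + 6 ∧ (3*vec[e] ≤ 3 ↔ 3*cnt ≥ -4)
Before vec[lim] := 2*g: (¬(e > 0)) ∧ 4*g = 3*store(vec, lim, 2*g)[2] + 6 ∧ (3*store(vec, lim, 2*g)[e] ≤ 3 ↔ 3*cnt ≥ -4)
Before assert vec[c] - 2*lim ≤ 5 ∨ cnt = -7: (vec[c] ≤ 2*lim + 5 ∨ cnt = -7) ∧ (¬(e > 0)) ∧ 4*g = 3*store(vec, lim, 2*g)[2] + 6 ∧ (3*store(vec, lim, 2*g)[e] ≤ 3 ↔ 3*cnt ≥ -4)
The weakest precondition is (vec[c] ≤ 2*lim + 5 ∨ cnt = -7) ∧ (¬(e > 0)) ∧ 4*g = 3*store(vec, lim, 2*g)[2] + 6 ∧ (3*store(vec, lim, 2*g)[e] ≤ 3 ↔ 3*cnt ≥ -4).
Check whether (vec[c] ≤ 2*lim + 2 ∨ cnt = -7) ∧ (¬(e > 0)) ∧ 4*g = 3*store(vec, lim, 2*g)[2] + 6 ∧ (3*store(vec, lim, 2*g)[e] ≤ 3 ↔ 3*cnt ≥ -4) implies it.
Every state satisfying the precondition satisfies the weakest precondition: the implication holds.
Answer: valid


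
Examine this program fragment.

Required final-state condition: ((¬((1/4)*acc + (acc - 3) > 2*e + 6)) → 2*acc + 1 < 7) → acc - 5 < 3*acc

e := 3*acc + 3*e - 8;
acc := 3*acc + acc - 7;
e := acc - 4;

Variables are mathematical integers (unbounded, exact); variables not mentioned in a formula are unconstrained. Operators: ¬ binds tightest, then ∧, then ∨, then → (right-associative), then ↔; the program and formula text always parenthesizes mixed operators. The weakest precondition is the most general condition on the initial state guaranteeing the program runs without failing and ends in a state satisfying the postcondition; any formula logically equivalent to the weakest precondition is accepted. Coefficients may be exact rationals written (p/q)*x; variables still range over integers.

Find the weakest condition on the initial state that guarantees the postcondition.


Working backward. After the program, the postcondition ((¬((1/4)*acc + (acc - 3) > 2*e + 6)) → 2*acc + 1 < 7) → acc - 5 < 3*acc must hold; in canonical form it is ((¬((5/4)*acc > 2*e + 9)) → 2*acc < 6) → 2*acc > -5.
Before e := acc - 4: ((¬((3/4)*acc < -1)) → 2*acc < 6) → 2*acc > -5
Before acc := 3*acc + acc - 7: ((¬(3*acc < 17/4)) → 8*acc < 20) → 8*acc > 9
Before e := 3*acc + 3*e - 8: ((¬(3*acc < 17/4)) → 8*acc < 20) → 8*acc > 9
Answer: WP = ((¬(3*acc < 17/4)) → 8*acc < 20) → 8*acc > 9
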